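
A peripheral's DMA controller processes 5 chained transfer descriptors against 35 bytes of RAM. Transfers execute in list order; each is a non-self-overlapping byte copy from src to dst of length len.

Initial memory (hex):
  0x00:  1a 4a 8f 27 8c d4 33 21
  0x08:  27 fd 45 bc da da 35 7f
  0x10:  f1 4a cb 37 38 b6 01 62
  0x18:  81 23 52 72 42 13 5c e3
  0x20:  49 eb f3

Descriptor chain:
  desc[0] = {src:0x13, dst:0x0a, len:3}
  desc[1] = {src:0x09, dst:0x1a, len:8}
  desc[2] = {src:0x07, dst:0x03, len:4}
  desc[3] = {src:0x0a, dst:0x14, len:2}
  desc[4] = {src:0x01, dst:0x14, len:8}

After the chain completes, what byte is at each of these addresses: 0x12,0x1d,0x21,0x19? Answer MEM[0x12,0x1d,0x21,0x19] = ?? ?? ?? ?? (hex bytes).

MEM[0x12,0x1d,0x21,0x19] = cb b6 f1 37

[0] 0x13->0x0a len=3 : 37 38 b6
[1] 0x09->0x1a len=8 : fd 37 38 b6 da 35 7f f1
[2] 0x07->0x03 len=4 : 21 27 fd 37
[3] 0x0a->0x14 len=2 : 37 38
[4] 0x01->0x14 len=8 : 4a 8f 21 27 fd 37 21 27
query mem[0x12]=0xcb, mem[0x1d]=0xb6, mem[0x21]=0xf1, mem[0x19]=0x37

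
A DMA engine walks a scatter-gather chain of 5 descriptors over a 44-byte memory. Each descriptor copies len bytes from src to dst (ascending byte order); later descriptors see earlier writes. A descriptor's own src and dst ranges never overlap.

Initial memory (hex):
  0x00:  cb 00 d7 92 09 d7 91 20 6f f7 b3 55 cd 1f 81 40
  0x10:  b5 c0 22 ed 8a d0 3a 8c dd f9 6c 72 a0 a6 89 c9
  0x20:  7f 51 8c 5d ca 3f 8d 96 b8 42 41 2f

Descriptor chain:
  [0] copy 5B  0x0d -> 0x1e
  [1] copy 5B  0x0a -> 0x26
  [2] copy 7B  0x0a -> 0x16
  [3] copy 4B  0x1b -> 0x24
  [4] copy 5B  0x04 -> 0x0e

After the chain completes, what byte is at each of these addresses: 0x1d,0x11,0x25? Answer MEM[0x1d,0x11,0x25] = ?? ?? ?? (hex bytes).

MEM[0x1d,0x11,0x25] = a6 20 b5

  after D0: wrote 5B at 0x1e = 1f8140b5c0
  after D1: wrote 5B at 0x26 = b355cd1f81
  after D2: wrote 7B at 0x16 = b355cd1f8140b5
  after D3: wrote 4B at 0x24 = 40b5a61f
  after D4: wrote 5B at 0x0e = 09d791206f
query mem[0x1d]=0xa6, mem[0x11]=0x20, mem[0x25]=0xb5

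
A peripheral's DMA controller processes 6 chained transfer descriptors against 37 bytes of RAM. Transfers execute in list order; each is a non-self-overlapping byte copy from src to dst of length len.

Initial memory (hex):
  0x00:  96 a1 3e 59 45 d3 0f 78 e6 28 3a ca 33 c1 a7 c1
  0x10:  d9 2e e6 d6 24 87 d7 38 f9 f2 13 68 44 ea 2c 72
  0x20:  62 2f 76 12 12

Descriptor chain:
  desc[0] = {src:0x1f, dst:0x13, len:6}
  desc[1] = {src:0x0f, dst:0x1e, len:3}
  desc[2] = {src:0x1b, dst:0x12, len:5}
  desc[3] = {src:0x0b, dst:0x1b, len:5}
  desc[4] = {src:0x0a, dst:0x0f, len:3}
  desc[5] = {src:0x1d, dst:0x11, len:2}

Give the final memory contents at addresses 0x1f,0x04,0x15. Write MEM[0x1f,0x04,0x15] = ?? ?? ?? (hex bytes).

#0 dst[0x13+6] := {0x72,0x62,0x2f,0x76,0x12,0x12}
#1 dst[0x1e+3] := {0xc1,0xd9,0x2e}
#2 dst[0x12+5] := {0x68,0x44,0xea,0xc1,0xd9}
#3 dst[0x1b+5] := {0xca,0x33,0xc1,0xa7,0xc1}
#4 dst[0x0f+3] := {0x3a,0xca,0x33}
#5 dst[0x11+2] := {0xc1,0xa7}
query mem[0x1f]=0xc1, mem[0x04]=0x45, mem[0x15]=0xc1

MEM[0x1f,0x04,0x15] = c1 45 c1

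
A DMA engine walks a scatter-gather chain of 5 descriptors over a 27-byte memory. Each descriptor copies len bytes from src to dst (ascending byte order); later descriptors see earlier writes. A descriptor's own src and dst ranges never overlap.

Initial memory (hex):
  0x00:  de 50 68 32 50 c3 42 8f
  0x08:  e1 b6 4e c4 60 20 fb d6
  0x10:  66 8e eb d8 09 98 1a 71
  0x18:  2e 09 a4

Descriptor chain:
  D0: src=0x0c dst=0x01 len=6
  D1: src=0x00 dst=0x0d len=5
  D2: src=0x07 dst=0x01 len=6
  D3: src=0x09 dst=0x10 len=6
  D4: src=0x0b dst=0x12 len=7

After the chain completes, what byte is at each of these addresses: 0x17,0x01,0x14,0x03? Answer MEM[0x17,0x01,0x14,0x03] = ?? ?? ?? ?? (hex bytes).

  after D0: wrote 6B at 0x01 = 6020fbd6668e
  after D1: wrote 5B at 0x0d = de6020fbd6
  after D2: wrote 6B at 0x01 = 8fe1b64ec460
  after D3: wrote 6B at 0x10 = b64ec460de60
  after D4: wrote 7B at 0x12 = c460de6020b64e
query mem[0x17]=0xb6, mem[0x01]=0x8f, mem[0x14]=0xde, mem[0x03]=0xb6

MEM[0x17,0x01,0x14,0x03] = b6 8f de b6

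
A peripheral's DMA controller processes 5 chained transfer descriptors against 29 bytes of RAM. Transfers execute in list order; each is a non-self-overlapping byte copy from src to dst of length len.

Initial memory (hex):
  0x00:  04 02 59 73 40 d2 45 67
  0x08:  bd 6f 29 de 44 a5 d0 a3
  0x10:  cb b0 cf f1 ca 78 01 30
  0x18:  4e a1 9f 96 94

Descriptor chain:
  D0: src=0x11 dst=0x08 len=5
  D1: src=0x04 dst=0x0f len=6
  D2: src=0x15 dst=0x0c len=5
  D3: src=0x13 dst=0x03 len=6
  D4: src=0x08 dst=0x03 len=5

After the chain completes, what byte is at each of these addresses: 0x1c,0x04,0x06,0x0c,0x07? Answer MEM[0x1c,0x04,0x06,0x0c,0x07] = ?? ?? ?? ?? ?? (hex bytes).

#0 dst[0x08+5] := {0xb0,0xcf,0xf1,0xca,0x78}
#1 dst[0x0f+6] := {0x40,0xd2,0x45,0x67,0xb0,0xcf}
#2 dst[0x0c+5] := {0x78,0x01,0x30,0x4e,0xa1}
#3 dst[0x03+6] := {0xb0,0xcf,0x78,0x01,0x30,0x4e}
#4 dst[0x03+5] := {0x4e,0xcf,0xf1,0xca,0x78}
query mem[0x1c]=0x94, mem[0x04]=0xcf, mem[0x06]=0xca, mem[0x0c]=0x78, mem[0x07]=0x78

MEM[0x1c,0x04,0x06,0x0c,0x07] = 94 cf ca 78 78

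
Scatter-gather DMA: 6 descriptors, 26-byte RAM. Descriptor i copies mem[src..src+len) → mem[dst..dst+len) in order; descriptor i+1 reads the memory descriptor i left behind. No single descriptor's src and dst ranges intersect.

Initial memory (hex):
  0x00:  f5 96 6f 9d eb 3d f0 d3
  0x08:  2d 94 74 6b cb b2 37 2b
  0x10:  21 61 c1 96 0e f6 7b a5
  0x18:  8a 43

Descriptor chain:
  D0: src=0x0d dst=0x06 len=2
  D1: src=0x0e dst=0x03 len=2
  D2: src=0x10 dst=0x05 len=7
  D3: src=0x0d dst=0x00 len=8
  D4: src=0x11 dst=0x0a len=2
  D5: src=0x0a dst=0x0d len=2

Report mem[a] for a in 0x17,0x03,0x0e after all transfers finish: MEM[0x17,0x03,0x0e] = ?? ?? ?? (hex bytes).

#0 dst[0x06+2] := {0xb2,0x37}
#1 dst[0x03+2] := {0x37,0x2b}
#2 dst[0x05+7] := {0x21,0x61,0xc1,0x96,0x0e,0xf6,0x7b}
#3 dst[0x00+8] := {0xb2,0x37,0x2b,0x21,0x61,0xc1,0x96,0x0e}
#4 dst[0x0a+2] := {0x61,0xc1}
#5 dst[0x0d+2] := {0x61,0xc1}
query mem[0x17]=0xa5, mem[0x03]=0x21, mem[0x0e]=0xc1

MEM[0x17,0x03,0x0e] = a5 21 c1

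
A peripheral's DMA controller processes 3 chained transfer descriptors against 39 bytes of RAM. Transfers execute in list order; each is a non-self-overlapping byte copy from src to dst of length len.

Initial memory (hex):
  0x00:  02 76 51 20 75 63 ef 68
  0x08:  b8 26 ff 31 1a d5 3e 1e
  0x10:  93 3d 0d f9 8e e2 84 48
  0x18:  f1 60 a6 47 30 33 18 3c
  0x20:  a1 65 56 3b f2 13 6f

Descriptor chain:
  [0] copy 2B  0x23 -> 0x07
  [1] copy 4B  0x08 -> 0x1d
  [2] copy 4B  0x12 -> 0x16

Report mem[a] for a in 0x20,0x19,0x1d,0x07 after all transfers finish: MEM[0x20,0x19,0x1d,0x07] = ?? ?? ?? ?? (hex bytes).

MEM[0x20,0x19,0x1d,0x07] = 31 e2 f2 3b

D0: mem[0x07..0x08] <- [3b f2]
D1: mem[0x1d..0x20] <- [f2 26 ff 31]
D2: mem[0x16..0x19] <- [0d f9 8e e2]
query mem[0x20]=0x31, mem[0x19]=0xe2, mem[0x1d]=0xf2, mem[0x07]=0x3b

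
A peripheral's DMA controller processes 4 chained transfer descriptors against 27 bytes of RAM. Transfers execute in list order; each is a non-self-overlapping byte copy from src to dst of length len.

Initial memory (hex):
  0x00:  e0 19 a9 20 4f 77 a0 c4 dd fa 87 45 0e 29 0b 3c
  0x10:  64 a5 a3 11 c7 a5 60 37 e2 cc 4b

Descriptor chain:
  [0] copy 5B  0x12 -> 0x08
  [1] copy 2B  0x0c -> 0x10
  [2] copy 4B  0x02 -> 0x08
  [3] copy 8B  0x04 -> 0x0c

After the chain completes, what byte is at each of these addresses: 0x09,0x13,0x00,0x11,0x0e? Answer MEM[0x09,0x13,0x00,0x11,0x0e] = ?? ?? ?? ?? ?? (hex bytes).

#0 dst[0x08+5] := {0xa3,0x11,0xc7,0xa5,0x60}
#1 dst[0x10+2] := {0x60,0x29}
#2 dst[0x08+4] := {0xa9,0x20,0x4f,0x77}
#3 dst[0x0c+8] := {0x4f,0x77,0xa0,0xc4,0xa9,0x20,0x4f,0x77}
query mem[0x09]=0x20, mem[0x13]=0x77, mem[0x00]=0xe0, mem[0x11]=0x20, mem[0x0e]=0xa0

MEM[0x09,0x13,0x00,0x11,0x0e] = 20 77 e0 20 a0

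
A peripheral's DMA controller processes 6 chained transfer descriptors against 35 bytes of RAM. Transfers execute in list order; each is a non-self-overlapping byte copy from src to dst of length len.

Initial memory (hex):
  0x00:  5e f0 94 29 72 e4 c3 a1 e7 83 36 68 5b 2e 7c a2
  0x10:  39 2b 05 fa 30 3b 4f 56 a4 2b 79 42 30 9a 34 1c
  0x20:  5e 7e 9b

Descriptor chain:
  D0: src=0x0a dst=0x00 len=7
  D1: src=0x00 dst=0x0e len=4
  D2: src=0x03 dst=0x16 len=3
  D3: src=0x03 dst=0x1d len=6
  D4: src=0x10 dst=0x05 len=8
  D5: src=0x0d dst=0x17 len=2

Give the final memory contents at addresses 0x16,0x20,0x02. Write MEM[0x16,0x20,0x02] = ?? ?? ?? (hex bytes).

MEM[0x16,0x20,0x02] = 2e 39 5b

D0: mem[0x00..0x06] <- [36 68 5b 2e 7c a2 39]
D1: mem[0x0e..0x11] <- [36 68 5b 2e]
D2: mem[0x16..0x18] <- [2e 7c a2]
D3: mem[0x1d..0x22] <- [2e 7c a2 39 a1 e7]
D4: mem[0x05..0x0c] <- [5b 2e 05 fa 30 3b 2e 7c]
D5: mem[0x17..0x18] <- [2e 36]
query mem[0x16]=0x2e, mem[0x20]=0x39, mem[0x02]=0x5b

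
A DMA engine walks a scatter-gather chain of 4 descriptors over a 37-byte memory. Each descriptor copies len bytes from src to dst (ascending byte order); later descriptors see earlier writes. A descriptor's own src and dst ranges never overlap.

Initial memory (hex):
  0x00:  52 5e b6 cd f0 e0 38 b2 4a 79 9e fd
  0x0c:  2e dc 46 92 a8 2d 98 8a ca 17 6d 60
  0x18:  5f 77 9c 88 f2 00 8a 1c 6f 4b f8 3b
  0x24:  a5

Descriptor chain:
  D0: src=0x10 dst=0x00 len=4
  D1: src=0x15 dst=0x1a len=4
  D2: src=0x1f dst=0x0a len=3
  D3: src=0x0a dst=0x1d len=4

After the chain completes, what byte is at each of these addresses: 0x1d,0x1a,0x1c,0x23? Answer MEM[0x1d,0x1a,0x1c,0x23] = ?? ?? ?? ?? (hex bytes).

MEM[0x1d,0x1a,0x1c,0x23] = 1c 17 60 3b

D0: mem[0x00..0x03] <- [a8 2d 98 8a]
D1: mem[0x1a..0x1d] <- [17 6d 60 5f]
D2: mem[0x0a..0x0c] <- [1c 6f 4b]
D3: mem[0x1d..0x20] <- [1c 6f 4b dc]
query mem[0x1d]=0x1c, mem[0x1a]=0x17, mem[0x1c]=0x60, mem[0x23]=0x3b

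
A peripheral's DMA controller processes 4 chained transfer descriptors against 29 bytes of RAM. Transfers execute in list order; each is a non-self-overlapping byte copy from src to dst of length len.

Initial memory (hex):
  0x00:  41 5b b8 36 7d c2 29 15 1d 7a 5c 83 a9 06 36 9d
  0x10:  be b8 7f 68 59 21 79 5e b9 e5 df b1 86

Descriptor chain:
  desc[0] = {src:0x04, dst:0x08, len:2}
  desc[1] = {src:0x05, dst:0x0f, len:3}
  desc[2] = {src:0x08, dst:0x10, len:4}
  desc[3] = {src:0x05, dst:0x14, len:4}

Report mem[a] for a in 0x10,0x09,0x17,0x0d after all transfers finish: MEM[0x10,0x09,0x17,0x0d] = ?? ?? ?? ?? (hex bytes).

D0: mem[0x08..0x09] <- [7d c2]
D1: mem[0x0f..0x11] <- [c2 29 15]
D2: mem[0x10..0x13] <- [7d c2 5c 83]
D3: mem[0x14..0x17] <- [c2 29 15 7d]
query mem[0x10]=0x7d, mem[0x09]=0xc2, mem[0x17]=0x7d, mem[0x0d]=0x06

MEM[0x10,0x09,0x17,0x0d] = 7d c2 7d 06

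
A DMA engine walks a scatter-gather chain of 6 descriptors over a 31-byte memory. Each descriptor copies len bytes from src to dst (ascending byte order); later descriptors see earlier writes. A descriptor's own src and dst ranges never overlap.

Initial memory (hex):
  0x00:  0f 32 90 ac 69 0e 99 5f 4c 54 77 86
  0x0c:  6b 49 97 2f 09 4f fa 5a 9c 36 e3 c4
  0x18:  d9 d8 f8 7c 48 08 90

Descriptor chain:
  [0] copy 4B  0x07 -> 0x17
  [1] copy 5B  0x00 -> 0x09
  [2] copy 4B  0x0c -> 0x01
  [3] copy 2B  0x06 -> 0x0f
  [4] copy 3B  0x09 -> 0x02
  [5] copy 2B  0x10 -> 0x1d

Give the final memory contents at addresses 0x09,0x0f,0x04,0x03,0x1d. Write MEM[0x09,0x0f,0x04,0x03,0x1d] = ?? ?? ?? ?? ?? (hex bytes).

MEM[0x09,0x0f,0x04,0x03,0x1d] = 0f 99 90 32 5f

  after D0: wrote 4B at 0x17 = 5f4c5477
  after D1: wrote 5B at 0x09 = 0f3290ac69
  after D2: wrote 4B at 0x01 = ac69972f
  after D3: wrote 2B at 0x0f = 995f
  after D4: wrote 3B at 0x02 = 0f3290
  after D5: wrote 2B at 0x1d = 5f4f
query mem[0x09]=0x0f, mem[0x0f]=0x99, mem[0x04]=0x90, mem[0x03]=0x32, mem[0x1d]=0x5f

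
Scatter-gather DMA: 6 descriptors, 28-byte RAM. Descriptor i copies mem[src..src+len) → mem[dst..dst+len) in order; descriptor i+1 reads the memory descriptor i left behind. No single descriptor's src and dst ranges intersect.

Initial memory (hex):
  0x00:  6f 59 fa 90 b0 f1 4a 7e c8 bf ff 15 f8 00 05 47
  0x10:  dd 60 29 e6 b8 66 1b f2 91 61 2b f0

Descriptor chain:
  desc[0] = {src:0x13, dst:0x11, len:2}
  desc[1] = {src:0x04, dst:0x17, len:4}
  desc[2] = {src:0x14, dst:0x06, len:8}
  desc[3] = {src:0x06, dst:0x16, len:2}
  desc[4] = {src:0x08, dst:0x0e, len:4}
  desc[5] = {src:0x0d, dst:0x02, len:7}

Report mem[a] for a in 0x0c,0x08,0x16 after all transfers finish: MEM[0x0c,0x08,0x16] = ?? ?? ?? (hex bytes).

MEM[0x0c,0x08,0x16] = 7e e6 b8

D0: mem[0x11..0x12] <- [e6 b8]
D1: mem[0x17..0x1a] <- [b0 f1 4a 7e]
D2: mem[0x06..0x0d] <- [b8 66 1b b0 f1 4a 7e f0]
D3: mem[0x16..0x17] <- [b8 66]
D4: mem[0x0e..0x11] <- [1b b0 f1 4a]
D5: mem[0x02..0x08] <- [f0 1b b0 f1 4a b8 e6]
query mem[0x0c]=0x7e, mem[0x08]=0xe6, mem[0x16]=0xb8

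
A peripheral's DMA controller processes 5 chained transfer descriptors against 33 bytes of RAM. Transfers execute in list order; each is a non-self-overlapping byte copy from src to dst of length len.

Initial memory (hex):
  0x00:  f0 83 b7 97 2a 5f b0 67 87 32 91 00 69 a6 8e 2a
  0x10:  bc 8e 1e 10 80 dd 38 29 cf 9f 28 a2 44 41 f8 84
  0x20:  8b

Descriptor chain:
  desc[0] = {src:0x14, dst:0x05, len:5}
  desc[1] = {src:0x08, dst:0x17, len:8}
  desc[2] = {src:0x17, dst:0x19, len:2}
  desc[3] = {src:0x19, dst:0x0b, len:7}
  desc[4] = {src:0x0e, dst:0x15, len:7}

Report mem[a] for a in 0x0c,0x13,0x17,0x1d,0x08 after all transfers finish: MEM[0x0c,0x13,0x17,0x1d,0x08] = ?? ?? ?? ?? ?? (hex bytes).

MEM[0x0c,0x13,0x17,0x1d,0x08] = cf 10 2a 8e 29

  after D0: wrote 5B at 0x05 = 80dd3829cf
  after D1: wrote 8B at 0x17 = 29cf910069a68e2a
  after D2: wrote 2B at 0x19 = 29cf
  after D3: wrote 7B at 0x0b = 29cf69a68e2a84
  after D4: wrote 7B at 0x15 = a68e2a841e1080
query mem[0x0c]=0xcf, mem[0x13]=0x10, mem[0x17]=0x2a, mem[0x1d]=0x8e, mem[0x08]=0x29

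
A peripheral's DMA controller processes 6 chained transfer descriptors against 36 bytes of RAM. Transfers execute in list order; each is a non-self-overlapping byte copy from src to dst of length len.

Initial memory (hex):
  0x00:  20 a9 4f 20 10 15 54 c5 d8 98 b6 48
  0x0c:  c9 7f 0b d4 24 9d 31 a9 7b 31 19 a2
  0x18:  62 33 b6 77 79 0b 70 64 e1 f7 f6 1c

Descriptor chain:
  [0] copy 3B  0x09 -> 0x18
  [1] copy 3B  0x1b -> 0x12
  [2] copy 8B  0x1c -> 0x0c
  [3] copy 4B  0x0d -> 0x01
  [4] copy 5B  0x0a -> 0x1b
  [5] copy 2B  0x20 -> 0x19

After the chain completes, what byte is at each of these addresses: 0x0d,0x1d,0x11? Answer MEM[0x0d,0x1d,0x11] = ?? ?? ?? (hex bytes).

[0] 0x09->0x18 len=3 : 98 b6 48
[1] 0x1b->0x12 len=3 : 77 79 0b
[2] 0x1c->0x0c len=8 : 79 0b 70 64 e1 f7 f6 1c
[3] 0x0d->0x01 len=4 : 0b 70 64 e1
[4] 0x0a->0x1b len=5 : b6 48 79 0b 70
[5] 0x20->0x19 len=2 : e1 f7
query mem[0x0d]=0x0b, mem[0x1d]=0x79, mem[0x11]=0xf7

MEM[0x0d,0x1d,0x11] = 0b 79 f7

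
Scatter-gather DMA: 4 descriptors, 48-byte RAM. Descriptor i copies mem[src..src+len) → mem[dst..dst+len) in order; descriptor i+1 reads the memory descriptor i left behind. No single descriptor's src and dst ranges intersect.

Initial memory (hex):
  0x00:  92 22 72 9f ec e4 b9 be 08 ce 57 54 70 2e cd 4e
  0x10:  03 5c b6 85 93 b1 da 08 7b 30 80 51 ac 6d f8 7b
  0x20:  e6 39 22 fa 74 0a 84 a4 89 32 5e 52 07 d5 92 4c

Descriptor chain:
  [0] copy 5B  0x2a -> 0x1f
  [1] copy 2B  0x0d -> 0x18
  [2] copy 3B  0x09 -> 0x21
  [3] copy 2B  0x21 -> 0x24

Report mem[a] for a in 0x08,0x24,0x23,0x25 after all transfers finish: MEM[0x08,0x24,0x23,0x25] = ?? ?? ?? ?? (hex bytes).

#0 dst[0x1f+5] := {0x5e,0x52,0x07,0xd5,0x92}
#1 dst[0x18+2] := {0x2e,0xcd}
#2 dst[0x21+3] := {0xce,0x57,0x54}
#3 dst[0x24+2] := {0xce,0x57}
query mem[0x08]=0x08, mem[0x24]=0xce, mem[0x23]=0x54, mem[0x25]=0x57

MEM[0x08,0x24,0x23,0x25] = 08 ce 54 57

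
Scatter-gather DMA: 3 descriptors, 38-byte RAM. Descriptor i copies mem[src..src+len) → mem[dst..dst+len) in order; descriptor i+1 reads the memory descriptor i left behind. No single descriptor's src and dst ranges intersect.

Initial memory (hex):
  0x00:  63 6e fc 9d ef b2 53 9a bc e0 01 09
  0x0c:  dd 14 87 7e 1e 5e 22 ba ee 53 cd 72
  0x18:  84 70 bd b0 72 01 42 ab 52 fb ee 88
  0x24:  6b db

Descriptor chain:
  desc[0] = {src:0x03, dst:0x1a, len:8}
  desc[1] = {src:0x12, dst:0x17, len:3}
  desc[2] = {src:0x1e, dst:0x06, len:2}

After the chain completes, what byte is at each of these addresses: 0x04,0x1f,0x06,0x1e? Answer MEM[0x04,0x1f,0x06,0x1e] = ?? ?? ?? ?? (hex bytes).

MEM[0x04,0x1f,0x06,0x1e] = ef bc 9a 9a

  after D0: wrote 8B at 0x1a = 9defb2539abce001
  after D1: wrote 3B at 0x17 = 22baee
  after D2: wrote 2B at 0x06 = 9abc
query mem[0x04]=0xef, mem[0x1f]=0xbc, mem[0x06]=0x9a, mem[0x1e]=0x9a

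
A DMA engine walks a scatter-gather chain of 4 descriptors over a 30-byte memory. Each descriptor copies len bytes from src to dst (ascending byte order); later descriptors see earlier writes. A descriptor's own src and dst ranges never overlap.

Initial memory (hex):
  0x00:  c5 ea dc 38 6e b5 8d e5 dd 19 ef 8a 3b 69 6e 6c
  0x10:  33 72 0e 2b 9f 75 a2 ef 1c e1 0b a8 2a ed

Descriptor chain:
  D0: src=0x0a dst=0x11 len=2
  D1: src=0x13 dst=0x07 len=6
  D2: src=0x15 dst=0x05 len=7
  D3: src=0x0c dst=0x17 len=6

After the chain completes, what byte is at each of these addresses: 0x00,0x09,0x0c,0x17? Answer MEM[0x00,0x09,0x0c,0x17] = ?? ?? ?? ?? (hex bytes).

MEM[0x00,0x09,0x0c,0x17] = c5 e1 1c 1c

D0: mem[0x11..0x12] <- [ef 8a]
D1: mem[0x07..0x0c] <- [2b 9f 75 a2 ef 1c]
D2: mem[0x05..0x0b] <- [75 a2 ef 1c e1 0b a8]
D3: mem[0x17..0x1c] <- [1c 69 6e 6c 33 ef]
query mem[0x00]=0xc5, mem[0x09]=0xe1, mem[0x0c]=0x1c, mem[0x17]=0x1c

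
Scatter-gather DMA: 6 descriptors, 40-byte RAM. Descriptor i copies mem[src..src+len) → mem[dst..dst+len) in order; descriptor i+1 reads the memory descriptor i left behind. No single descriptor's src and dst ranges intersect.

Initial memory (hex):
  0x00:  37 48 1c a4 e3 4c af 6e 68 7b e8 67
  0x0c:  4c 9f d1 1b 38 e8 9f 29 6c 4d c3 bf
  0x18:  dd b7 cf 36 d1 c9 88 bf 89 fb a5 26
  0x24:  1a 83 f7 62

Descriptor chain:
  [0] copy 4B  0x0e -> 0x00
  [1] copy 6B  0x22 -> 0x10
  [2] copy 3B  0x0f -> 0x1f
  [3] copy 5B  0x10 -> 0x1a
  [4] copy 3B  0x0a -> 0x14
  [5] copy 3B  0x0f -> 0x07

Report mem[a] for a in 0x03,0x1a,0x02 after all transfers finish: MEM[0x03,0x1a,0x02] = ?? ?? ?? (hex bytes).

#0 dst[0x00+4] := {0xd1,0x1b,0x38,0xe8}
#1 dst[0x10+6] := {0xa5,0x26,0x1a,0x83,0xf7,0x62}
#2 dst[0x1f+3] := {0x1b,0xa5,0x26}
#3 dst[0x1a+5] := {0xa5,0x26,0x1a,0x83,0xf7}
#4 dst[0x14+3] := {0xe8,0x67,0x4c}
#5 dst[0x07+3] := {0x1b,0xa5,0x26}
query mem[0x03]=0xe8, mem[0x1a]=0xa5, mem[0x02]=0x38

MEM[0x03,0x1a,0x02] = e8 a5 38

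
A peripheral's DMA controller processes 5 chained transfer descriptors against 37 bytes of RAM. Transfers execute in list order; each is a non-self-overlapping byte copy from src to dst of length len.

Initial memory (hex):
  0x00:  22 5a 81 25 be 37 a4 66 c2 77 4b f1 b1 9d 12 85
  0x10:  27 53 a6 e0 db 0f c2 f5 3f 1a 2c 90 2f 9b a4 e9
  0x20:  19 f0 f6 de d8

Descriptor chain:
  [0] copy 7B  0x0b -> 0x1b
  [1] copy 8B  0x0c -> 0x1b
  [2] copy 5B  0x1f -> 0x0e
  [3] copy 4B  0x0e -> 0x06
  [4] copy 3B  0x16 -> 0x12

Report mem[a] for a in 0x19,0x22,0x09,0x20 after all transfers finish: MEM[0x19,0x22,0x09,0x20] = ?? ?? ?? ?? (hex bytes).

MEM[0x19,0x22,0x09,0x20] = 1a e0 e0 53

D0: mem[0x1b..0x21] <- [f1 b1 9d 12 85 27 53]
D1: mem[0x1b..0x22] <- [b1 9d 12 85 27 53 a6 e0]
D2: mem[0x0e..0x12] <- [27 53 a6 e0 de]
D3: mem[0x06..0x09] <- [27 53 a6 e0]
D4: mem[0x12..0x14] <- [c2 f5 3f]
query mem[0x19]=0x1a, mem[0x22]=0xe0, mem[0x09]=0xe0, mem[0x20]=0x53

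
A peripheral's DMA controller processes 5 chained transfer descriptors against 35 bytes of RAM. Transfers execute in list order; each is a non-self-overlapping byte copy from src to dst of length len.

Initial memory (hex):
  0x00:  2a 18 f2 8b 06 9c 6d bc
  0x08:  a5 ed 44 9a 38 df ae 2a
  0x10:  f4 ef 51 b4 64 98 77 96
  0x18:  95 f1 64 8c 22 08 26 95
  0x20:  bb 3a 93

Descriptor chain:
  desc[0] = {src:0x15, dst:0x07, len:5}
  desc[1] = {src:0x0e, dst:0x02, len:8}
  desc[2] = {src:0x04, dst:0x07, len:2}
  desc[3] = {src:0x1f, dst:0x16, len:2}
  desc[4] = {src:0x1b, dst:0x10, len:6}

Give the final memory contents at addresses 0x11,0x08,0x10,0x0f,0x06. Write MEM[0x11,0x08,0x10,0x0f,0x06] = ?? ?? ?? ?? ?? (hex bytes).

MEM[0x11,0x08,0x10,0x0f,0x06] = 22 ef 8c 2a 51

D0: mem[0x07..0x0b] <- [98 77 96 95 f1]
D1: mem[0x02..0x09] <- [ae 2a f4 ef 51 b4 64 98]
D2: mem[0x07..0x08] <- [f4 ef]
D3: mem[0x16..0x17] <- [95 bb]
D4: mem[0x10..0x15] <- [8c 22 08 26 95 bb]
query mem[0x11]=0x22, mem[0x08]=0xef, mem[0x10]=0x8c, mem[0x0f]=0x2a, mem[0x06]=0x51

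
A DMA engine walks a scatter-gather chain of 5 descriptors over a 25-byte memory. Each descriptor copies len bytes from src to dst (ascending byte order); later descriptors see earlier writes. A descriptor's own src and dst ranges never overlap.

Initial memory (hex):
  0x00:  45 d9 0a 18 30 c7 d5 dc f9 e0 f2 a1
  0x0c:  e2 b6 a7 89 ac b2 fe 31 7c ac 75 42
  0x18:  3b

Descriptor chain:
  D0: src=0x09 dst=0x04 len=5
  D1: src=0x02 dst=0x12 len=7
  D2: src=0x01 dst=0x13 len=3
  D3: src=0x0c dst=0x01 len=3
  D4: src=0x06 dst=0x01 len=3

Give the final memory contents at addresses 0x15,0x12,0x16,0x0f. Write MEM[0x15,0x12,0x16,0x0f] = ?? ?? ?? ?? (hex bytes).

MEM[0x15,0x12,0x16,0x0f] = 18 0a a1 89

D0: mem[0x04..0x08] <- [e0 f2 a1 e2 b6]
D1: mem[0x12..0x18] <- [0a 18 e0 f2 a1 e2 b6]
D2: mem[0x13..0x15] <- [d9 0a 18]
D3: mem[0x01..0x03] <- [e2 b6 a7]
D4: mem[0x01..0x03] <- [a1 e2 b6]
query mem[0x15]=0x18, mem[0x12]=0x0a, mem[0x16]=0xa1, mem[0x0f]=0x89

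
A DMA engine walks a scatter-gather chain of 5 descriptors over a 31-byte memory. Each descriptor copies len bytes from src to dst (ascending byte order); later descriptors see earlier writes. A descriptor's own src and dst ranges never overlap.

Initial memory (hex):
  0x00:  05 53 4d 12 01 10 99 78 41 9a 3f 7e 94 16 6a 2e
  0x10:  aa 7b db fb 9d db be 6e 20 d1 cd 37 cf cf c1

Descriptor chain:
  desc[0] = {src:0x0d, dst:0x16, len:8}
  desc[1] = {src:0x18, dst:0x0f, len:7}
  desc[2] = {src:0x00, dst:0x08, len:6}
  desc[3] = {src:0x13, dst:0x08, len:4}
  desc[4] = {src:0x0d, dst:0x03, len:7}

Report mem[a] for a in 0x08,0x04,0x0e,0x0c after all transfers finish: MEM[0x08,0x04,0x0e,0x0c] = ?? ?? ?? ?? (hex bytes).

MEM[0x08,0x04,0x0e,0x0c] = db 6a 6a 01

  after D0: wrote 8B at 0x16 = 166a2eaa7bdbfb9d
  after D1: wrote 7B at 0x0f = 2eaa7bdbfb9dc1
  after D2: wrote 6B at 0x08 = 05534d120110
  after D3: wrote 4B at 0x08 = fb9dc116
  after D4: wrote 7B at 0x03 = 106a2eaa7bdbfb
query mem[0x08]=0xdb, mem[0x04]=0x6a, mem[0x0e]=0x6a, mem[0x0c]=0x01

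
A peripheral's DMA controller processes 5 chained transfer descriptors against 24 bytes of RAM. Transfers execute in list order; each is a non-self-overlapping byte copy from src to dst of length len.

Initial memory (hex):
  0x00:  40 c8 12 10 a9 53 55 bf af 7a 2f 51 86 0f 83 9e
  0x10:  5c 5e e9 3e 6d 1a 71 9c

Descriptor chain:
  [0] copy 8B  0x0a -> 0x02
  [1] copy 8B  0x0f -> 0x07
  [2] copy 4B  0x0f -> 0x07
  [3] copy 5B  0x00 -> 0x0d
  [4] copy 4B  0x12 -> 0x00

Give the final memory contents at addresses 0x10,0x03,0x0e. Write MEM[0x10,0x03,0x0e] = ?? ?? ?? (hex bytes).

D0: mem[0x02..0x09] <- [2f 51 86 0f 83 9e 5c 5e]
D1: mem[0x07..0x0e] <- [9e 5c 5e e9 3e 6d 1a 71]
D2: mem[0x07..0x0a] <- [9e 5c 5e e9]
D3: mem[0x0d..0x11] <- [40 c8 2f 51 86]
D4: mem[0x00..0x03] <- [e9 3e 6d 1a]
query mem[0x10]=0x51, mem[0x03]=0x1a, mem[0x0e]=0xc8

MEM[0x10,0x03,0x0e] = 51 1a c8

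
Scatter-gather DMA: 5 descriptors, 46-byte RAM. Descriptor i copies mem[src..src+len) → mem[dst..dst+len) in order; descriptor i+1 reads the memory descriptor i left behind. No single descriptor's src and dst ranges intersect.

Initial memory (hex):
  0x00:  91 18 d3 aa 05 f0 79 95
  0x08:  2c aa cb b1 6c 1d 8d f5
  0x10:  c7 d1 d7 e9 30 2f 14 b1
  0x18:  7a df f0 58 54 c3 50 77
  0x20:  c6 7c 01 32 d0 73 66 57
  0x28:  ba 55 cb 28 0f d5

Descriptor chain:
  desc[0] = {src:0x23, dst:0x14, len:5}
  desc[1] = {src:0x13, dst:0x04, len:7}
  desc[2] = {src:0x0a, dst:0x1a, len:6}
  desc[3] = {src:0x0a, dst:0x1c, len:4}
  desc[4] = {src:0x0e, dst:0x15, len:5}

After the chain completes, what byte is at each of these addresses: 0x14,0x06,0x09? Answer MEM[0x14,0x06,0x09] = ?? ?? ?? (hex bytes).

#0 dst[0x14+5] := {0x32,0xd0,0x73,0x66,0x57}
#1 dst[0x04+7] := {0xe9,0x32,0xd0,0x73,0x66,0x57,0xdf}
#2 dst[0x1a+6] := {0xdf,0xb1,0x6c,0x1d,0x8d,0xf5}
#3 dst[0x1c+4] := {0xdf,0xb1,0x6c,0x1d}
#4 dst[0x15+5] := {0x8d,0xf5,0xc7,0xd1,0xd7}
query mem[0x14]=0x32, mem[0x06]=0xd0, mem[0x09]=0x57

MEM[0x14,0x06,0x09] = 32 d0 57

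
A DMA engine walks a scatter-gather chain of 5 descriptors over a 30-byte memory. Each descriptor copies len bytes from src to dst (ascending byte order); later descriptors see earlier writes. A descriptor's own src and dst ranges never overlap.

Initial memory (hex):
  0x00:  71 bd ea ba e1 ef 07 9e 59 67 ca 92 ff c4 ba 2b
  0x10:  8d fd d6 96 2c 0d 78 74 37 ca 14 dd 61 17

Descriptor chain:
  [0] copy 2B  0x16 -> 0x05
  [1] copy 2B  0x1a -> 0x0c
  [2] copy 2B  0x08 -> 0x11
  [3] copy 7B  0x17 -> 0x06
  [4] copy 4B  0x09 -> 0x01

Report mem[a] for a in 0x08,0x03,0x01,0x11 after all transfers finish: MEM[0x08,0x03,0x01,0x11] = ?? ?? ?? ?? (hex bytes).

MEM[0x08,0x03,0x01,0x11] = ca 61 14 59

  after D0: wrote 2B at 0x05 = 7874
  after D1: wrote 2B at 0x0c = 14dd
  after D2: wrote 2B at 0x11 = 5967
  after D3: wrote 7B at 0x06 = 7437ca14dd6117
  after D4: wrote 4B at 0x01 = 14dd6117
query mem[0x08]=0xca, mem[0x03]=0x61, mem[0x01]=0x14, mem[0x11]=0x59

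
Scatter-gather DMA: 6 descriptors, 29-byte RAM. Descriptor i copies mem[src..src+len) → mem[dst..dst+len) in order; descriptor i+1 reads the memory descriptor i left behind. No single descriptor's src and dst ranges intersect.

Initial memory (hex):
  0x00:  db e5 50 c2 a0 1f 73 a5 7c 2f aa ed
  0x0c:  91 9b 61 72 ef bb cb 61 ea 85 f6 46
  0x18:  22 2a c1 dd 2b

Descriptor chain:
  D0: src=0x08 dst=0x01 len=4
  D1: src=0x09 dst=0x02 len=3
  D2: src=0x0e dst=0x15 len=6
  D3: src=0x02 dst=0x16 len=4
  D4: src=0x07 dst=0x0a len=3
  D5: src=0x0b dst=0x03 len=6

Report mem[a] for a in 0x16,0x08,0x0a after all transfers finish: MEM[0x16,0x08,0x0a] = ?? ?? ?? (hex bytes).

MEM[0x16,0x08,0x0a] = 2f ef a5

  after D0: wrote 4B at 0x01 = 7c2faaed
  after D1: wrote 3B at 0x02 = 2faaed
  after D2: wrote 6B at 0x15 = 6172efbbcb61
  after D3: wrote 4B at 0x16 = 2faaed1f
  after D4: wrote 3B at 0x0a = a57c2f
  after D5: wrote 6B at 0x03 = 7c2f9b6172ef
query mem[0x16]=0x2f, mem[0x08]=0xef, mem[0x0a]=0xa5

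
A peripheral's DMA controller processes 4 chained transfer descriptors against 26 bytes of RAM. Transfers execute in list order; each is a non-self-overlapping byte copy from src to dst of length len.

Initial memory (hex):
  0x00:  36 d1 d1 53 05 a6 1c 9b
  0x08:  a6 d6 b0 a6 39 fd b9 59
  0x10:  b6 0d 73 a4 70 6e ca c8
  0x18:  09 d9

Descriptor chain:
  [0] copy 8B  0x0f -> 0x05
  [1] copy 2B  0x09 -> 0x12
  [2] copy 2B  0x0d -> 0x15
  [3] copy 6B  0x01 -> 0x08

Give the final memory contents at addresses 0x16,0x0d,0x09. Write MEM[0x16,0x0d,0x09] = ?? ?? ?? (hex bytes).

MEM[0x16,0x0d,0x09] = b9 b6 d1

D0: mem[0x05..0x0c] <- [59 b6 0d 73 a4 70 6e ca]
D1: mem[0x12..0x13] <- [a4 70]
D2: mem[0x15..0x16] <- [fd b9]
D3: mem[0x08..0x0d] <- [d1 d1 53 05 59 b6]
query mem[0x16]=0xb9, mem[0x0d]=0xb6, mem[0x09]=0xd1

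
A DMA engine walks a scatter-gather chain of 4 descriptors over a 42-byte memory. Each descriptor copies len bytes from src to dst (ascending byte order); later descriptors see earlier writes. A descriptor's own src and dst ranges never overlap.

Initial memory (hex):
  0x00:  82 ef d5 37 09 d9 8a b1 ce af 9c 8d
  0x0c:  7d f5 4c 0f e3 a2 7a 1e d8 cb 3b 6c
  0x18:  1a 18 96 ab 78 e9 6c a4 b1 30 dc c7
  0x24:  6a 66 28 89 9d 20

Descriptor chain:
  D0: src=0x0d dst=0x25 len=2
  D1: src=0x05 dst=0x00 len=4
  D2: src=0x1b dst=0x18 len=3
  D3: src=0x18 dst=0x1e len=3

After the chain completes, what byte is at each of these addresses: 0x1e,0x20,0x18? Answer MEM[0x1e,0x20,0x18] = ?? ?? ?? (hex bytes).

MEM[0x1e,0x20,0x18] = ab e9 ab

[0] 0x0d->0x25 len=2 : f5 4c
[1] 0x05->0x00 len=4 : d9 8a b1 ce
[2] 0x1b->0x18 len=3 : ab 78 e9
[3] 0x18->0x1e len=3 : ab 78 e9
query mem[0x1e]=0xab, mem[0x20]=0xe9, mem[0x18]=0xab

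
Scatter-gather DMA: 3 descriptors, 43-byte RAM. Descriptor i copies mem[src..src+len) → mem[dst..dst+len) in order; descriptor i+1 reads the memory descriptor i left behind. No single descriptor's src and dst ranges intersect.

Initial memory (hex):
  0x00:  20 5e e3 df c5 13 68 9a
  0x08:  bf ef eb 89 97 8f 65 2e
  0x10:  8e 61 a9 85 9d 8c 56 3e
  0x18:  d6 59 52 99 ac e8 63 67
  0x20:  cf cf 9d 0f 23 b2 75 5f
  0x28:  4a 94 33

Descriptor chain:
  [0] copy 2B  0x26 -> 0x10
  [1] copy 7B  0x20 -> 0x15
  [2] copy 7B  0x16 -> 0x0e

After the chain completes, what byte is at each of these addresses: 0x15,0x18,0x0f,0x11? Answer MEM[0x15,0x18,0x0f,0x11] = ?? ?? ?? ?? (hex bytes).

D0: mem[0x10..0x11] <- [75 5f]
D1: mem[0x15..0x1b] <- [cf cf 9d 0f 23 b2 75]
D2: mem[0x0e..0x14] <- [cf 9d 0f 23 b2 75 ac]
query mem[0x15]=0xcf, mem[0x18]=0x0f, mem[0x0f]=0x9d, mem[0x11]=0x23

MEM[0x15,0x18,0x0f,0x11] = cf 0f 9d 23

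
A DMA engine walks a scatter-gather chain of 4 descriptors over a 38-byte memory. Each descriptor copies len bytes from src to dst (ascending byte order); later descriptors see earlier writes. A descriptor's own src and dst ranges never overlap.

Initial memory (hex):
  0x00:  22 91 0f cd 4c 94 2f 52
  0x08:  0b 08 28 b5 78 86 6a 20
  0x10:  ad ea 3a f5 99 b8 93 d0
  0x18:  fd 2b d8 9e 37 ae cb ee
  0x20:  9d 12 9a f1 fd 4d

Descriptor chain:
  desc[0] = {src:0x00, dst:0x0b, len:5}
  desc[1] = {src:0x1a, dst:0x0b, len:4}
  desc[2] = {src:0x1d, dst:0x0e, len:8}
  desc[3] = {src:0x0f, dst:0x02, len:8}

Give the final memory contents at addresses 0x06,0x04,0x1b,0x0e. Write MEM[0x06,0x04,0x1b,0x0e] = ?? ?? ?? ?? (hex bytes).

MEM[0x06,0x04,0x1b,0x0e] = 9a 9d 9e ae

D0: mem[0x0b..0x0f] <- [22 91 0f cd 4c]
D1: mem[0x0b..0x0e] <- [d8 9e 37 ae]
D2: mem[0x0e..0x15] <- [ae cb ee 9d 12 9a f1 fd]
D3: mem[0x02..0x09] <- [cb ee 9d 12 9a f1 fd 93]
query mem[0x06]=0x9a, mem[0x04]=0x9d, mem[0x1b]=0x9e, mem[0x0e]=0xae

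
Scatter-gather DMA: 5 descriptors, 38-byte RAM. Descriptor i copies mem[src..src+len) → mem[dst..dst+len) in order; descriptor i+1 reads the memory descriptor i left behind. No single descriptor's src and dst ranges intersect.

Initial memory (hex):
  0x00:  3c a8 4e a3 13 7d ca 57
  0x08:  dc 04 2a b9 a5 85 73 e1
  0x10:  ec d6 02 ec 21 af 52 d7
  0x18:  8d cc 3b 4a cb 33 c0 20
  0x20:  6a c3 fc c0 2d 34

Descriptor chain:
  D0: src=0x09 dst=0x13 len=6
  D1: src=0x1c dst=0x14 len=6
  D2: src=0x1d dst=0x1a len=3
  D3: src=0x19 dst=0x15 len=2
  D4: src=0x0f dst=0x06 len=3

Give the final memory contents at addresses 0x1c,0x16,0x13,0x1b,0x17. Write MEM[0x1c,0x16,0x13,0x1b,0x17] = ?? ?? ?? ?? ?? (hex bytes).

MEM[0x1c,0x16,0x13,0x1b,0x17] = 20 33 04 c0 20

#0 dst[0x13+6] := {0x04,0x2a,0xb9,0xa5,0x85,0x73}
#1 dst[0x14+6] := {0xcb,0x33,0xc0,0x20,0x6a,0xc3}
#2 dst[0x1a+3] := {0x33,0xc0,0x20}
#3 dst[0x15+2] := {0xc3,0x33}
#4 dst[0x06+3] := {0xe1,0xec,0xd6}
query mem[0x1c]=0x20, mem[0x16]=0x33, mem[0x13]=0x04, mem[0x1b]=0xc0, mem[0x17]=0x20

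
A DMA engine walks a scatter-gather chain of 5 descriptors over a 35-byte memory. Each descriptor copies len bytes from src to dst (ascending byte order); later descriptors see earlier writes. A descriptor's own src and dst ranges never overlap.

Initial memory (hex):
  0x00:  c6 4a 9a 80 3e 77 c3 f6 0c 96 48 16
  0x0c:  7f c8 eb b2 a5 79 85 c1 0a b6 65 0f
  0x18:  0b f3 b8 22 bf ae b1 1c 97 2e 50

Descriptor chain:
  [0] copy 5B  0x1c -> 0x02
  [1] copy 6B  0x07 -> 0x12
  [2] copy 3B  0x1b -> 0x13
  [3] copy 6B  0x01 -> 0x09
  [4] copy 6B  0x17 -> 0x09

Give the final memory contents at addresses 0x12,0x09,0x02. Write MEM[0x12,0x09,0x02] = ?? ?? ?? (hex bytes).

MEM[0x12,0x09,0x02] = f6 7f bf

#0 dst[0x02+5] := {0xbf,0xae,0xb1,0x1c,0x97}
#1 dst[0x12+6] := {0xf6,0x0c,0x96,0x48,0x16,0x7f}
#2 dst[0x13+3] := {0x22,0xbf,0xae}
#3 dst[0x09+6] := {0x4a,0xbf,0xae,0xb1,0x1c,0x97}
#4 dst[0x09+6] := {0x7f,0x0b,0xf3,0xb8,0x22,0xbf}
query mem[0x12]=0xf6, mem[0x09]=0x7f, mem[0x02]=0xbf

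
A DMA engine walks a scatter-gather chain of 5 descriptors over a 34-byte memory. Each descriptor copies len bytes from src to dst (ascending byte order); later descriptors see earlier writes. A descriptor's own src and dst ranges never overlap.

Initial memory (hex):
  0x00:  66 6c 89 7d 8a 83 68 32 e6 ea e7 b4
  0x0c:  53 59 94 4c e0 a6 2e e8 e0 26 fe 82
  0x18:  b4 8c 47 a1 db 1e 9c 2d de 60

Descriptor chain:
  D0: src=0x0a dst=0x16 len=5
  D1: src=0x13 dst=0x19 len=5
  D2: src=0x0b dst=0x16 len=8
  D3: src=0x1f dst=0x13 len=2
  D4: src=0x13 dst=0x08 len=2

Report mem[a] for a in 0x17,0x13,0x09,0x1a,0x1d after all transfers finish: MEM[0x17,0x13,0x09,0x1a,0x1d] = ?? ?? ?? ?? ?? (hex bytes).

[0] 0x0a->0x16 len=5 : e7 b4 53 59 94
[1] 0x13->0x19 len=5 : e8 e0 26 e7 b4
[2] 0x0b->0x16 len=8 : b4 53 59 94 4c e0 a6 2e
[3] 0x1f->0x13 len=2 : 2d de
[4] 0x13->0x08 len=2 : 2d de
query mem[0x17]=0x53, mem[0x13]=0x2d, mem[0x09]=0xde, mem[0x1a]=0x4c, mem[0x1d]=0x2e

MEM[0x17,0x13,0x09,0x1a,0x1d] = 53 2d de 4c 2e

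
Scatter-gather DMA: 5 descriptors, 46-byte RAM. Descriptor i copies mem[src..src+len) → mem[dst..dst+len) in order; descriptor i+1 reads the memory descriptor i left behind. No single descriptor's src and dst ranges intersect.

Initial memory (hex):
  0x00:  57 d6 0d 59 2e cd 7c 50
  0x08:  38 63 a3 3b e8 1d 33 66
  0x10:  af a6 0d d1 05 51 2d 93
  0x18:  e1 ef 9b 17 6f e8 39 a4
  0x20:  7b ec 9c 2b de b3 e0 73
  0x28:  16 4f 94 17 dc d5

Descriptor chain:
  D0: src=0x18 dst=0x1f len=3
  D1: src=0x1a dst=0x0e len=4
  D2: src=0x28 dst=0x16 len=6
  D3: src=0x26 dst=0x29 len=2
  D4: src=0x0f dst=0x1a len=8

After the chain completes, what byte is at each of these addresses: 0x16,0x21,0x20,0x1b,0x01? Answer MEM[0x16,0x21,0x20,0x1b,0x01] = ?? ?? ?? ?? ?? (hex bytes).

MEM[0x16,0x21,0x20,0x1b,0x01] = 16 16 51 6f d6

[0] 0x18->0x1f len=3 : e1 ef 9b
[1] 0x1a->0x0e len=4 : 9b 17 6f e8
[2] 0x28->0x16 len=6 : 16 4f 94 17 dc d5
[3] 0x26->0x29 len=2 : e0 73
[4] 0x0f->0x1a len=8 : 17 6f e8 0d d1 05 51 16
query mem[0x16]=0x16, mem[0x21]=0x16, mem[0x20]=0x51, mem[0x1b]=0x6f, mem[0x01]=0xd6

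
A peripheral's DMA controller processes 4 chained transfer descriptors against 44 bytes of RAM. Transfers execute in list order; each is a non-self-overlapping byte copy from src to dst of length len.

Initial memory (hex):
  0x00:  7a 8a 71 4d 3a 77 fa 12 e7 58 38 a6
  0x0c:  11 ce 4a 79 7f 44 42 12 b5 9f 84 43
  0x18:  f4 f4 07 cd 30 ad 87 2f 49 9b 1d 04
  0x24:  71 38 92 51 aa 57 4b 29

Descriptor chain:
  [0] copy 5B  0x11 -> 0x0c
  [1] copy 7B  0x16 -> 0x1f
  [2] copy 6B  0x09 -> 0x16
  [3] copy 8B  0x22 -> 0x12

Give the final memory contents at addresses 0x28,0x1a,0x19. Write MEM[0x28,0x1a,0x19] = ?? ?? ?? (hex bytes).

MEM[0x28,0x1a,0x19] = aa 42 57

  after D0: wrote 5B at 0x0c = 444212b59f
  after D1: wrote 7B at 0x1f = 8443f4f407cd30
  after D2: wrote 6B at 0x16 = 5838a6444212
  after D3: wrote 8B at 0x12 = f407cd309251aa57
query mem[0x28]=0xaa, mem[0x1a]=0x42, mem[0x19]=0x57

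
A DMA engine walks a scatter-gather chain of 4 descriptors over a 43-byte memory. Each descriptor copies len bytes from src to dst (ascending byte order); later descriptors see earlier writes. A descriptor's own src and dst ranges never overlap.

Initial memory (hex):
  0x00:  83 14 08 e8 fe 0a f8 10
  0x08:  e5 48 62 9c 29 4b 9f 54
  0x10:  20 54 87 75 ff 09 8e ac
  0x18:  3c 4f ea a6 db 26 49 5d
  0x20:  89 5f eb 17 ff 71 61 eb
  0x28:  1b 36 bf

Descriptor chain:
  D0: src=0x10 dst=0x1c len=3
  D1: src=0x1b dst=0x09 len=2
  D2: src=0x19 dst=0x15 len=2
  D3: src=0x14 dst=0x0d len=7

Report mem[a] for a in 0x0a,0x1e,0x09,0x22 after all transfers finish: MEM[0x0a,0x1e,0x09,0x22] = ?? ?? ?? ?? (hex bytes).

D0: mem[0x1c..0x1e] <- [20 54 87]
D1: mem[0x09..0x0a] <- [a6 20]
D2: mem[0x15..0x16] <- [4f ea]
D3: mem[0x0d..0x13] <- [ff 4f ea ac 3c 4f ea]
query mem[0x0a]=0x20, mem[0x1e]=0x87, mem[0x09]=0xa6, mem[0x22]=0xeb

MEM[0x0a,0x1e,0x09,0x22] = 20 87 a6 eb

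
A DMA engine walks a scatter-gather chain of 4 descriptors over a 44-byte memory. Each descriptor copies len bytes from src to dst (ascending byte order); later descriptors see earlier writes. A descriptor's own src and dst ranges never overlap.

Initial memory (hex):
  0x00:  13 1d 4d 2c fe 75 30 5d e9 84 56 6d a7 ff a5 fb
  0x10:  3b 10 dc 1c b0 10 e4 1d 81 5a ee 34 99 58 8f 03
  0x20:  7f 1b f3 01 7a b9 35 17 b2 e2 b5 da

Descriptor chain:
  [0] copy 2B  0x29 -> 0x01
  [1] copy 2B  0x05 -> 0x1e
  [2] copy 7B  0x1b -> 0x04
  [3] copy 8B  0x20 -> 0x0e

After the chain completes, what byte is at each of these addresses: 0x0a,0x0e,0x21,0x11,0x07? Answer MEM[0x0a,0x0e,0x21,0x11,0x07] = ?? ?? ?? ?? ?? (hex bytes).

#0 dst[0x01+2] := {0xe2,0xb5}
#1 dst[0x1e+2] := {0x75,0x30}
#2 dst[0x04+7] := {0x34,0x99,0x58,0x75,0x30,0x7f,0x1b}
#3 dst[0x0e+8] := {0x7f,0x1b,0xf3,0x01,0x7a,0xb9,0x35,0x17}
query mem[0x0a]=0x1b, mem[0x0e]=0x7f, mem[0x21]=0x1b, mem[0x11]=0x01, mem[0x07]=0x75

MEM[0x0a,0x0e,0x21,0x11,0x07] = 1b 7f 1b 01 75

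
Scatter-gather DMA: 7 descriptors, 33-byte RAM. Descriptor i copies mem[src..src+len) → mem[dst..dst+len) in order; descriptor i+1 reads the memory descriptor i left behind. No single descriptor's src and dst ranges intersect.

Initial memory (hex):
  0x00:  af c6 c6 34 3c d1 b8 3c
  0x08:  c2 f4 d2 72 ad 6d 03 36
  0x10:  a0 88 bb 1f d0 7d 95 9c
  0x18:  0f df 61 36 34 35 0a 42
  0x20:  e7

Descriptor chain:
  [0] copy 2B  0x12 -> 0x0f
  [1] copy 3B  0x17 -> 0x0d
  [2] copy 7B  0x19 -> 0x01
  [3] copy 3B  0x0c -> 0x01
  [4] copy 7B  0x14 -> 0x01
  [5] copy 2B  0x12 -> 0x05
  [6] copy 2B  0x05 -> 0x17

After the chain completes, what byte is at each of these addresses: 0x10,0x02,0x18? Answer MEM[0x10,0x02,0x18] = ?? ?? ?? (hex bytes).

MEM[0x10,0x02,0x18] = 1f 7d 1f

#0 dst[0x0f+2] := {0xbb,0x1f}
#1 dst[0x0d+3] := {0x9c,0x0f,0xdf}
#2 dst[0x01+7] := {0xdf,0x61,0x36,0x34,0x35,0x0a,0x42}
#3 dst[0x01+3] := {0xad,0x9c,0x0f}
#4 dst[0x01+7] := {0xd0,0x7d,0x95,0x9c,0x0f,0xdf,0x61}
#5 dst[0x05+2] := {0xbb,0x1f}
#6 dst[0x17+2] := {0xbb,0x1f}
query mem[0x10]=0x1f, mem[0x02]=0x7d, mem[0x18]=0x1f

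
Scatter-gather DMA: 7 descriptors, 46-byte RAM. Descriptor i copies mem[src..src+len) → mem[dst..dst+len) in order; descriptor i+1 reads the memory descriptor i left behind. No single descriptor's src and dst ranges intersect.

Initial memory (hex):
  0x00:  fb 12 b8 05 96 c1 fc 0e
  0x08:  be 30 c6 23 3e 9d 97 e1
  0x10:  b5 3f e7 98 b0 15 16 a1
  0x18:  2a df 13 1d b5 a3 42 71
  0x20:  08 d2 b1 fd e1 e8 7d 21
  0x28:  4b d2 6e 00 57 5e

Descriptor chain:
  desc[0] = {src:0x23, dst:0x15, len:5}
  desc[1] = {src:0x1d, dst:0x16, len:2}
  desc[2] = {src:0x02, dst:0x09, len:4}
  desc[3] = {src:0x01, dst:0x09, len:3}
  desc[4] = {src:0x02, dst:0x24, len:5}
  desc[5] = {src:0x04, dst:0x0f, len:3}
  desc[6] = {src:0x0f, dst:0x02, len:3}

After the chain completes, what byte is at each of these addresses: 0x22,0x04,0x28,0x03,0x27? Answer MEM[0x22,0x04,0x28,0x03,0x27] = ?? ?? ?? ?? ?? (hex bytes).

  after D0: wrote 5B at 0x15 = fde1e87d21
  after D1: wrote 2B at 0x16 = a342
  after D2: wrote 4B at 0x09 = b80596c1
  after D3: wrote 3B at 0x09 = 12b805
  after D4: wrote 5B at 0x24 = b80596c1fc
  after D5: wrote 3B at 0x0f = 96c1fc
  after D6: wrote 3B at 0x02 = 96c1fc
query mem[0x22]=0xb1, mem[0x04]=0xfc, mem[0x28]=0xfc, mem[0x03]=0xc1, mem[0x27]=0xc1

MEM[0x22,0x04,0x28,0x03,0x27] = b1 fc fc c1 c1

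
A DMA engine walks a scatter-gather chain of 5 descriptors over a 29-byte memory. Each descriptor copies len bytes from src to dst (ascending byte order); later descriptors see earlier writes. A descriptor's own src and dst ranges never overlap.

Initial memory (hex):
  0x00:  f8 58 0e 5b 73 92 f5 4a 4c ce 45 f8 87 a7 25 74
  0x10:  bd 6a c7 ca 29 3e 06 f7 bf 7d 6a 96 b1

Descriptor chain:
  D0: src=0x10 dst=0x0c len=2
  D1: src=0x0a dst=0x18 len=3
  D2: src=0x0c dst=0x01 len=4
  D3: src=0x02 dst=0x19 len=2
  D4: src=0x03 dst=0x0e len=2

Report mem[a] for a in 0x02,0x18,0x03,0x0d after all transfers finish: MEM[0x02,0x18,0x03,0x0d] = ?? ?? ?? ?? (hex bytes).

[0] 0x10->0x0c len=2 : bd 6a
[1] 0x0a->0x18 len=3 : 45 f8 bd
[2] 0x0c->0x01 len=4 : bd 6a 25 74
[3] 0x02->0x19 len=2 : 6a 25
[4] 0x03->0x0e len=2 : 25 74
query mem[0x02]=0x6a, mem[0x18]=0x45, mem[0x03]=0x25, mem[0x0d]=0x6a

MEM[0x02,0x18,0x03,0x0d] = 6a 45 25 6a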